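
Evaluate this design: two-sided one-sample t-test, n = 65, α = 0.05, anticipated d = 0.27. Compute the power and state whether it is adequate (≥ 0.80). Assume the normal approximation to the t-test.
Power ≈ 0.59; the study is underpowered (power < 0.80)

Power calculation (one-sample t-test, normal approximation):
z_β = d · √n - z_{α/2}
z_β = 0.27 · √65 - 1.960
z_β = 0.27 · 8.062 - 1.960
z_β = 0.217

Power = Φ(z_β) = Φ(0.217) ≈ 0.586

Effect size d = 0.27 is small by Cohen's convention (0.2/0.5/0.8).

Threshold: power ≥ 0.80 is conventionally adequate.
Power ≈ 0.59 → the study is underpowered (power < 0.80).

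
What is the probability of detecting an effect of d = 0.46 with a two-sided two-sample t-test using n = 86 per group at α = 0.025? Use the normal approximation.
Power ≈ 0.78

Power calculation (two-sample t-test, normal approximation):
z_β = d · √(n/2) - z_{α/2}
z_β = 0.46 · √(86/2) - 2.241
z_β = 0.46 · 6.557 - 2.241
z_β = 0.775

Power = Φ(z_β) = Φ(0.775) ≈ 0.781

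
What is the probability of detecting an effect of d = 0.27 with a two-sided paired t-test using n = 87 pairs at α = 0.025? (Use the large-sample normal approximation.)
Power ≈ 0.61

Power calculation (paired t-test, normal approximation):
z_β = d · √n - z_{α/2}
z_β = 0.27 · √87 - 2.241
z_β = 0.27 · 9.327 - 2.241
z_β = 0.277

Power = Φ(z_β) = Φ(0.277) ≈ 0.609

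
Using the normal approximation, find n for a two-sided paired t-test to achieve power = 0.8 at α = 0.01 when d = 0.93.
n = 14 pairs

Sample size formula (paired t-test, normal approximation):
n = ((z_{α/2} + z_β) / d)²

z_{α/2} = 2.576 (for α = 0.01, two-sided)
z_β = 0.842 (for power = 0.8)
d = 0.93

n = ((2.576 + 0.842) / 0.93)²
n = (3.675)²
n ≈ 13.51
Round up to the next whole number: n = 14 pairs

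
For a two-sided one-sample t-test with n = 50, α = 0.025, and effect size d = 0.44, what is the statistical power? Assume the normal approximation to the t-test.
Power ≈ 0.81

Power calculation (one-sample t-test, normal approximation):
z_β = d · √n - z_{α/2}
z_β = 0.44 · √50 - 2.241
z_β = 0.44 · 7.071 - 2.241
z_β = 0.870

Power = Φ(z_β) = Φ(0.870) ≈ 0.808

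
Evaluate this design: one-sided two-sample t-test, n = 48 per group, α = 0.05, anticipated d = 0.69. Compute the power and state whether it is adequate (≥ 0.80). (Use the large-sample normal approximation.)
Power ≈ 0.96; the study is adequately powered (power ≥ 0.80)

Power calculation (two-sample t-test, normal approximation):
z_β = d · √(n/2) - z_α
z_β = 0.69 · √(48/2) - 1.645
z_β = 0.69 · 4.899 - 1.645
z_β = 1.735

Power = Φ(z_β) = Φ(1.735) ≈ 0.959

Effect size d = 0.69 is medium by Cohen's convention (0.2/0.5/0.8).

Threshold: power ≥ 0.80 is conventionally adequate.
Power ≈ 0.96 → the study is adequately powered (power ≥ 0.80).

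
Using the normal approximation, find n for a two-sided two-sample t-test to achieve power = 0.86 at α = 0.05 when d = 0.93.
n = 22 per group

Sample size formula (two-sample t-test, normal approximation):
n = 2 · ((z_{α/2} + z_β) / d)²

z_{α/2} = 1.960 (for α = 0.05, two-sided)
z_β = 1.080 (for power = 0.86)
d = 0.93

n = 2 · ((1.960 + 1.080) / 0.93)²
n = 2 · (3.269)²
n ≈ 21.37
Round up to the next whole number: n = 22 per group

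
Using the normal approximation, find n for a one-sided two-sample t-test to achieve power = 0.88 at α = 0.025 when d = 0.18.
n = 607 per group

Sample size formula (two-sample t-test, normal approximation):
n = 2 · ((z_α + z_β) / d)²

z_α = 1.960 (for α = 0.025, one-sided)
z_β = 1.175 (for power = 0.88)
d = 0.18

n = 2 · ((1.960 + 1.175) / 0.18)²
n = 2 · (17.417)²
n ≈ 606.70
Round up to the next whole number: n = 607 per group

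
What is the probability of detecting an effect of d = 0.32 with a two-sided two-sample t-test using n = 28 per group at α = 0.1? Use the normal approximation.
Power ≈ 0.33

Power calculation (two-sample t-test, normal approximation):
z_β = d · √(n/2) - z_{α/2}
z_β = 0.32 · √(28/2) - 1.645
z_β = 0.32 · 3.742 - 1.645
z_β = -0.448

Power = Φ(z_β) = Φ(-0.448) ≈ 0.327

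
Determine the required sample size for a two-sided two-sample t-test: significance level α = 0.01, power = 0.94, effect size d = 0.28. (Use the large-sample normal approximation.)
n = 436 per group

Sample size formula (two-sample t-test, normal approximation):
n = 2 · ((z_{α/2} + z_β) / d)²

z_{α/2} = 2.576 (for α = 0.01, two-sided)
z_β = 1.555 (for power = 0.94)
d = 0.28

n = 2 · ((2.576 + 1.555) / 0.28)²
n = 2 · (14.754)²
n ≈ 435.36
Round up to the next whole number: n = 436 per group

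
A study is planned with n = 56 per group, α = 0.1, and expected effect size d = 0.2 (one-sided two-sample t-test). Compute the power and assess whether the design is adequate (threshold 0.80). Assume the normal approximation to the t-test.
Power ≈ 0.41; the study is underpowered (power < 0.80)

Power calculation (two-sample t-test, normal approximation):
z_β = d · √(n/2) - z_α
z_β = 0.2 · √(56/2) - 1.282
z_β = 0.2 · 5.292 - 1.282
z_β = -0.223

Power = Φ(z_β) = Φ(-0.223) ≈ 0.412

Effect size d = 0.2 is small by Cohen's convention (0.2/0.5/0.8).

Threshold: power ≥ 0.80 is conventionally adequate.
Power ≈ 0.41 → the study is underpowered (power < 0.80).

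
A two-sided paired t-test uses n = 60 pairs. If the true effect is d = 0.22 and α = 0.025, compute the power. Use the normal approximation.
Power ≈ 0.30

Power calculation (paired t-test, normal approximation):
z_β = d · √n - z_{α/2}
z_β = 0.22 · √60 - 2.241
z_β = 0.22 · 7.746 - 2.241
z_β = -0.537

Power = Φ(z_β) = Φ(-0.537) ≈ 0.296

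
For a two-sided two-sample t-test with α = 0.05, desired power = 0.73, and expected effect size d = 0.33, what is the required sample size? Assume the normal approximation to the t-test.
n = 122 per group

Sample size formula (two-sample t-test, normal approximation):
n = 2 · ((z_{α/2} + z_β) / d)²

z_{α/2} = 1.960 (for α = 0.05, two-sided)
z_β = 0.613 (for power = 0.73)
d = 0.33

n = 2 · ((1.960 + 0.613) / 0.33)²
n = 2 · (7.797)²
n ≈ 121.59
Round up to the next whole number: n = 122 per group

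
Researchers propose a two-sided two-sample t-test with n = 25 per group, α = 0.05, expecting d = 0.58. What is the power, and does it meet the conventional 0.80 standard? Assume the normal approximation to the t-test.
Power ≈ 0.54; the study is underpowered (power < 0.80)

Power calculation (two-sample t-test, normal approximation):
z_β = d · √(n/2) - z_{α/2}
z_β = 0.58 · √(25/2) - 1.960
z_β = 0.58 · 3.536 - 1.960
z_β = 0.091

Power = Φ(z_β) = Φ(0.091) ≈ 0.536

Effect size d = 0.58 is medium by Cohen's convention (0.2/0.5/0.8).

Threshold: power ≥ 0.80 is conventionally adequate.
Power ≈ 0.54 → the study is underpowered (power < 0.80).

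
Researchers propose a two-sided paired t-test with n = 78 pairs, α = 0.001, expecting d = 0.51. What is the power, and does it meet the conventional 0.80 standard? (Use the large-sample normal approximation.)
Power ≈ 0.89; the study is adequately powered (power ≥ 0.80)

Power calculation (paired t-test, normal approximation):
z_β = d · √n - z_{α/2}
z_β = 0.51 · √78 - 3.291
z_β = 0.51 · 8.832 - 3.291
z_β = 1.214

Power = Φ(z_β) = Φ(1.214) ≈ 0.888

Effect size d = 0.51 is medium by Cohen's convention (0.2/0.5/0.8).

Threshold: power ≥ 0.80 is conventionally adequate.
Power ≈ 0.89 → the study is adequately powered (power ≥ 0.80).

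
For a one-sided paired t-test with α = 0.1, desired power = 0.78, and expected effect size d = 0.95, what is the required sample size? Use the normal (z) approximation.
n = 5 pairs

Sample size formula (paired t-test, normal approximation):
n = ((z_α + z_β) / d)²

z_α = 1.282 (for α = 0.1, one-sided)
z_β = 0.772 (for power = 0.78)
d = 0.95

n = ((1.282 + 0.772) / 0.95)²
n = (2.162)²
n ≈ 4.67
Round up to the next whole number: n = 5 pairs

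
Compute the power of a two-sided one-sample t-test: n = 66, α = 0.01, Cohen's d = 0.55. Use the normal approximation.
Power ≈ 0.97

Power calculation (one-sample t-test, normal approximation):
z_β = d · √n - z_{α/2}
z_β = 0.55 · √66 - 2.576
z_β = 0.55 · 8.124 - 2.576
z_β = 1.892

Power = Φ(z_β) = Φ(1.892) ≈ 0.971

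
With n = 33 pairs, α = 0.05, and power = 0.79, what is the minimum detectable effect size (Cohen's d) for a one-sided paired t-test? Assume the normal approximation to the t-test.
d ≈ 0.43

Minimum detectable effect (paired t-test, normal approximation):
d = (z_α + z_β) / √n
d = (1.645 + 0.806) / √33
d = 2.451 / 5.745
d ≈ 0.43

By Cohen's convention (0.2 small / 0.5 medium / 0.8 large): small effect.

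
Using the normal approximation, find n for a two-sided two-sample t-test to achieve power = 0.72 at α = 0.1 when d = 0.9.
n = 13 per group

Sample size formula (two-sample t-test, normal approximation):
n = 2 · ((z_{α/2} + z_β) / d)²

z_{α/2} = 1.645 (for α = 0.1, two-sided)
z_β = 0.583 (for power = 0.72)
d = 0.9

n = 2 · ((1.645 + 0.583) / 0.9)²
n = 2 · (2.476)²
n ≈ 12.26
Round up to the next whole number: n = 13 per group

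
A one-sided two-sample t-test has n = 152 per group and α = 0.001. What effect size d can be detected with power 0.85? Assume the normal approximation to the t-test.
d ≈ 0.47

Minimum detectable effect (two-sample t-test, normal approximation):
d = (z_α + z_β) / √(n/2)
d = (3.090 + 1.036) / √(152/2)
d = 4.127 / 8.718
d ≈ 0.47

By Cohen's convention (0.2 small / 0.5 medium / 0.8 large): small effect.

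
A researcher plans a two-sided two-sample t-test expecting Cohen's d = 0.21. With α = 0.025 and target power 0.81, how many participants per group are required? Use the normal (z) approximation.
n = 442 per group

Sample size formula (two-sample t-test, normal approximation):
n = 2 · ((z_{α/2} + z_β) / d)²

z_{α/2} = 2.241 (for α = 0.025, two-sided)
z_β = 0.878 (for power = 0.81)
d = 0.21

n = 2 · ((2.241 + 0.878) / 0.21)²
n = 2 · (14.852)²
n ≈ 441.16
Round up to the next whole number: n = 442 per group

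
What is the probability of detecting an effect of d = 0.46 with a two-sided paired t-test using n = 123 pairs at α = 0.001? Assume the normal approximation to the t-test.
Power ≈ 0.96

Power calculation (paired t-test, normal approximation):
z_β = d · √n - z_{α/2}
z_β = 0.46 · √123 - 3.291
z_β = 0.46 · 11.091 - 3.291
z_β = 1.811

Power = Φ(z_β) = Φ(1.811) ≈ 0.965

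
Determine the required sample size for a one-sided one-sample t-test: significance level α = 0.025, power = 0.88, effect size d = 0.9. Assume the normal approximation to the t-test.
n = 13

Sample size formula (one-sample t-test, normal approximation):
n = ((z_α + z_β) / d)²

z_α = 1.960 (for α = 0.025, one-sided)
z_β = 1.175 (for power = 0.88)
d = 0.9

n = ((1.960 + 1.175) / 0.9)²
n = (3.483)²
n ≈ 12.13
Round up to the next whole number: n = 13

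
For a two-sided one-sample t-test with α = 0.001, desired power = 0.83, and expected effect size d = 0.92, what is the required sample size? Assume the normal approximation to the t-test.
n = 22

Sample size formula (one-sample t-test, normal approximation):
n = ((z_{α/2} + z_β) / d)²

z_{α/2} = 3.291 (for α = 0.001, two-sided)
z_β = 0.954 (for power = 0.83)
d = 0.92

n = ((3.291 + 0.954) / 0.92)²
n = (4.614)²
n ≈ 21.29
Round up to the next whole number: n = 22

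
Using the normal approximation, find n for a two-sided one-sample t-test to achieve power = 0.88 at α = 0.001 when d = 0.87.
n = 27

Sample size formula (one-sample t-test, normal approximation):
n = ((z_{α/2} + z_β) / d)²

z_{α/2} = 3.291 (for α = 0.001, two-sided)
z_β = 1.175 (for power = 0.88)
d = 0.87

n = ((3.291 + 1.175) / 0.87)²
n = (5.133)²
n ≈ 26.35
Round up to the next whole number: n = 27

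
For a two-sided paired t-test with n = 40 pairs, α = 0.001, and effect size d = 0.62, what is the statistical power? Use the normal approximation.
Power ≈ 0.74

Power calculation (paired t-test, normal approximation):
z_β = d · √n - z_{α/2}
z_β = 0.62 · √40 - 3.291
z_β = 0.62 · 6.325 - 3.291
z_β = 0.631

Power = Φ(z_β) = Φ(0.631) ≈ 0.736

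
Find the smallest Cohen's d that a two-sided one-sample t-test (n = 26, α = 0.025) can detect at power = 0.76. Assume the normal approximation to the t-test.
d ≈ 0.58

Minimum detectable effect (one-sample t-test, normal approximation):
d = (z_{α/2} + z_β) / √n
d = (2.241 + 0.706) / √26
d = 2.948 / 5.099
d ≈ 0.58

By Cohen's convention (0.2 small / 0.5 medium / 0.8 large): medium effect.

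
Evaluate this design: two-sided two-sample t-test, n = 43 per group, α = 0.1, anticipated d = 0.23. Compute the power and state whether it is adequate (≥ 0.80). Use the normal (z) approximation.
Power ≈ 0.28; the study is underpowered (power < 0.80)

Power calculation (two-sample t-test, normal approximation):
z_β = d · √(n/2) - z_{α/2}
z_β = 0.23 · √(43/2) - 1.645
z_β = 0.23 · 4.637 - 1.645
z_β = -0.578

Power = Φ(z_β) = Φ(-0.578) ≈ 0.282

Effect size d = 0.23 is small by Cohen's convention (0.2/0.5/0.8).

Threshold: power ≥ 0.80 is conventionally adequate.
Power ≈ 0.28 → the study is underpowered (power < 0.80).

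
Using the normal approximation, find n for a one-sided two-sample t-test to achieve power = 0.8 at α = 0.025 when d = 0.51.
n = 61 per group

Sample size formula (two-sample t-test, normal approximation):
n = 2 · ((z_α + z_β) / d)²

z_α = 1.960 (for α = 0.025, one-sided)
z_β = 0.842 (for power = 0.8)
d = 0.51

n = 2 · ((1.960 + 0.842) / 0.51)²
n = 2 · (5.494)²
n ≈ 60.37
Round up to the next whole number: n = 61 per group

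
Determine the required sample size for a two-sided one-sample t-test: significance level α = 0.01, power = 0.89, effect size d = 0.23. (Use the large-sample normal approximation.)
n = 274

Sample size formula (one-sample t-test, normal approximation):
n = ((z_{α/2} + z_β) / d)²

z_{α/2} = 2.576 (for α = 0.01, two-sided)
z_β = 1.227 (for power = 0.89)
d = 0.23

n = ((2.576 + 1.227) / 0.23)²
n = (16.535)²
n ≈ 273.41
Round up to the next whole number: n = 274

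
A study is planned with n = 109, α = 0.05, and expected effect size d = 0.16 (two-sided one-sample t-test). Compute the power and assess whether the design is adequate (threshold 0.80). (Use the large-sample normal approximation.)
Power ≈ 0.39; the study is underpowered (power < 0.80)

Power calculation (one-sample t-test, normal approximation):
z_β = d · √n - z_{α/2}
z_β = 0.16 · √109 - 1.960
z_β = 0.16 · 10.440 - 1.960
z_β = -0.290

Power = Φ(z_β) = Φ(-0.290) ≈ 0.386

Effect size d = 0.16 is very small by Cohen's convention (0.2/0.5/0.8).

Threshold: power ≥ 0.80 is conventionally adequate.
Power ≈ 0.39 → the study is underpowered (power < 0.80).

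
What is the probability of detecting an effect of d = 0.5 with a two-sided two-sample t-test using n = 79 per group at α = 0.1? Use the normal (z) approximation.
Power ≈ 0.93

Power calculation (two-sample t-test, normal approximation):
z_β = d · √(n/2) - z_{α/2}
z_β = 0.5 · √(79/2) - 1.645
z_β = 0.5 · 6.285 - 1.645
z_β = 1.498

Power = Φ(z_β) = Φ(1.498) ≈ 0.933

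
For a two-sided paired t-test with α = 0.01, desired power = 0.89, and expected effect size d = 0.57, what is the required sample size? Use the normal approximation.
n = 45 pairs

Sample size formula (paired t-test, normal approximation):
n = ((z_{α/2} + z_β) / d)²

z_{α/2} = 2.576 (for α = 0.01, two-sided)
z_β = 1.227 (for power = 0.89)
d = 0.57

n = ((2.576 + 1.227) / 0.57)²
n = (6.672)²
n ≈ 44.52
Round up to the next whole number: n = 45 pairs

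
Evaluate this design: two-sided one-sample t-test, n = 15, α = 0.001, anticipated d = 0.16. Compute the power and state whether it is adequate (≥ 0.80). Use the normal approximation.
Power ≈ 0.00; the study is underpowered (power < 0.80)

Power calculation (one-sample t-test, normal approximation):
z_β = d · √n - z_{α/2}
z_β = 0.16 · √15 - 3.291
z_β = 0.16 · 3.873 - 3.291
z_β = -2.671

Power = Φ(z_β) = Φ(-2.671) ≈ 0.004

Effect size d = 0.16 is very small by Cohen's convention (0.2/0.5/0.8).

Threshold: power ≥ 0.80 is conventionally adequate.
Power ≈ 0.00 → the study is underpowered (power < 0.80).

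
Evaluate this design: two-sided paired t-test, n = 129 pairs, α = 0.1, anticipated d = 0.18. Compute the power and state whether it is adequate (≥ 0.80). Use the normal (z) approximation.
Power ≈ 0.66; the study is underpowered (power < 0.80)

Power calculation (paired t-test, normal approximation):
z_β = d · √n - z_{α/2}
z_β = 0.18 · √129 - 1.645
z_β = 0.18 · 11.358 - 1.645
z_β = 0.400

Power = Φ(z_β) = Φ(0.400) ≈ 0.655

Effect size d = 0.18 is very small by Cohen's convention (0.2/0.5/0.8).

Threshold: power ≥ 0.80 is conventionally adequate.
Power ≈ 0.66 → the study is underpowered (power < 0.80).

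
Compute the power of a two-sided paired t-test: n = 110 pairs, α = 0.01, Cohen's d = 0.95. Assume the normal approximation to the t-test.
Power ≈ 1.00

Power calculation (paired t-test, normal approximation):
z_β = d · √n - z_{α/2}
z_β = 0.95 · √110 - 2.576
z_β = 0.95 · 10.488 - 2.576
z_β = 7.388

Power = Φ(z_β) = Φ(7.388) ≈ 1.000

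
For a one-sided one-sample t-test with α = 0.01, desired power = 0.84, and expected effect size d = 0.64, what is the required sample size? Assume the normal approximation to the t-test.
n = 27

Sample size formula (one-sample t-test, normal approximation):
n = ((z_α + z_β) / d)²

z_α = 2.326 (for α = 0.01, one-sided)
z_β = 0.994 (for power = 0.84)
d = 0.64

n = ((2.326 + 0.994) / 0.64)²
n = (5.188)²
n ≈ 26.92
Round up to the next whole number: n = 27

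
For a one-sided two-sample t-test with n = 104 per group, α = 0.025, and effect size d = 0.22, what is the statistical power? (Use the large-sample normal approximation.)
Power ≈ 0.35

Power calculation (two-sample t-test, normal approximation):
z_β = d · √(n/2) - z_α
z_β = 0.22 · √(104/2) - 1.960
z_β = 0.22 · 7.211 - 1.960
z_β = -0.374

Power = Φ(z_β) = Φ(-0.374) ≈ 0.354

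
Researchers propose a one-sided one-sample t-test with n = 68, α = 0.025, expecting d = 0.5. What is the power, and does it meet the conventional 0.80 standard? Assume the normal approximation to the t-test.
Power ≈ 0.98; the study is adequately powered (power ≥ 0.80)

Power calculation (one-sample t-test, normal approximation):
z_β = d · √n - z_α
z_β = 0.5 · √68 - 1.960
z_β = 0.5 · 8.246 - 1.960
z_β = 2.163

Power = Φ(z_β) = Φ(2.163) ≈ 0.985

Effect size d = 0.5 is medium by Cohen's convention (0.2/0.5/0.8).

Threshold: power ≥ 0.80 is conventionally adequate.
Power ≈ 0.98 → the study is adequately powered (power ≥ 0.80).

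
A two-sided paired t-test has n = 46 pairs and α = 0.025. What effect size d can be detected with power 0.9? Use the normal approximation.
d ≈ 0.52

Minimum detectable effect (paired t-test, normal approximation):
d = (z_{α/2} + z_β) / √n
d = (2.241 + 1.282) / √46
d = 3.523 / 6.782
d ≈ 0.52

By Cohen's convention (0.2 small / 0.5 medium / 0.8 large): medium effect.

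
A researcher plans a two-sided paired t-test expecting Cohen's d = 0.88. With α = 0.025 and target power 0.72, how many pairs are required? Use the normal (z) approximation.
n = 11 pairs

Sample size formula (paired t-test, normal approximation):
n = ((z_{α/2} + z_β) / d)²

z_{α/2} = 2.241 (for α = 0.025, two-sided)
z_β = 0.583 (for power = 0.72)
d = 0.88

n = ((2.241 + 0.583) / 0.88)²
n = (3.209)²
n ≈ 10.30
Round up to the next whole number: n = 11 pairs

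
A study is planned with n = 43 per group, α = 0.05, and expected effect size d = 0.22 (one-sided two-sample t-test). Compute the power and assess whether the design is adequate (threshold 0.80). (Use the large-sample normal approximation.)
Power ≈ 0.27; the study is underpowered (power < 0.80)

Power calculation (two-sample t-test, normal approximation):
z_β = d · √(n/2) - z_α
z_β = 0.22 · √(43/2) - 1.645
z_β = 0.22 · 4.637 - 1.645
z_β = -0.625

Power = Φ(z_β) = Φ(-0.625) ≈ 0.266

Effect size d = 0.22 is small by Cohen's convention (0.2/0.5/0.8).

Threshold: power ≥ 0.80 is conventionally adequate.
Power ≈ 0.27 → the study is underpowered (power < 0.80).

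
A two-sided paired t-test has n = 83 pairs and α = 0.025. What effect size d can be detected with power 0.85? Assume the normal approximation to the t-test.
d ≈ 0.36

Minimum detectable effect (paired t-test, normal approximation):
d = (z_{α/2} + z_β) / √n
d = (2.241 + 1.036) / √83
d = 3.278 / 9.110
d ≈ 0.36

By Cohen's convention (0.2 small / 0.5 medium / 0.8 large): small effect.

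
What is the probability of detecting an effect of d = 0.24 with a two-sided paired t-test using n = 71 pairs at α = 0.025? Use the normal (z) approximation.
Power ≈ 0.41

Power calculation (paired t-test, normal approximation):
z_β = d · √n - z_{α/2}
z_β = 0.24 · √71 - 2.241
z_β = 0.24 · 8.426 - 2.241
z_β = -0.219

Power = Φ(z_β) = Φ(-0.219) ≈ 0.413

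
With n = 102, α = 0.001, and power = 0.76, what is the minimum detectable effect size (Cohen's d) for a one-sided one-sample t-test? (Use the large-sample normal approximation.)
d ≈ 0.38

Minimum detectable effect (one-sample t-test, normal approximation):
d = (z_α + z_β) / √n
d = (3.090 + 0.706) / √102
d = 3.797 / 10.100
d ≈ 0.38

By Cohen's convention (0.2 small / 0.5 medium / 0.8 large): small effect.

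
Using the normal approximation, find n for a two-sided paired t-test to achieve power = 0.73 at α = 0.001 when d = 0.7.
n = 32 pairs

Sample size formula (paired t-test, normal approximation):
n = ((z_{α/2} + z_β) / d)²

z_{α/2} = 3.291 (for α = 0.001, two-sided)
z_β = 0.613 (for power = 0.73)
d = 0.7

n = ((3.291 + 0.613) / 0.7)²
n = (5.577)²
n ≈ 31.10
Round up to the next whole number: n = 32 pairs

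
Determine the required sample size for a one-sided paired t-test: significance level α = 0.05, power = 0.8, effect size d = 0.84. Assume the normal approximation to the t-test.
n = 9 pairs

Sample size formula (paired t-test, normal approximation):
n = ((z_α + z_β) / d)²

z_α = 1.645 (for α = 0.05, one-sided)
z_β = 0.842 (for power = 0.8)
d = 0.84

n = ((1.645 + 0.842) / 0.84)²
n = (2.961)²
n ≈ 8.77
Round up to the next whole number: n = 9 pairs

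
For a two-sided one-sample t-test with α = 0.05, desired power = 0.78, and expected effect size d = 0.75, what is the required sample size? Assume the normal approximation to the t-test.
n = 14

Sample size formula (one-sample t-test, normal approximation):
n = ((z_{α/2} + z_β) / d)²

z_{α/2} = 1.960 (for α = 0.05, two-sided)
z_β = 0.772 (for power = 0.78)
d = 0.75

n = ((1.960 + 0.772) / 0.75)²
n = (3.643)²
n ≈ 13.27
Round up to the next whole number: n = 14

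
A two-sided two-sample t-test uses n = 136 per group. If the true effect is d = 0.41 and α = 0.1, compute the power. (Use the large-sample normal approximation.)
Power ≈ 0.96

Power calculation (two-sample t-test, normal approximation):
z_β = d · √(n/2) - z_{α/2}
z_β = 0.41 · √(136/2) - 1.645
z_β = 0.41 · 8.246 - 1.645
z_β = 1.736

Power = Φ(z_β) = Φ(1.736) ≈ 0.959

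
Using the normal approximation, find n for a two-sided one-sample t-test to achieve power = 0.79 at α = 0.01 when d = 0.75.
n = 21

Sample size formula (one-sample t-test, normal approximation):
n = ((z_{α/2} + z_β) / d)²

z_{α/2} = 2.576 (for α = 0.01, two-sided)
z_β = 0.806 (for power = 0.79)
d = 0.75

n = ((2.576 + 0.806) / 0.75)²
n = (4.509)²
n ≈ 20.33
Round up to the next whole number: n = 21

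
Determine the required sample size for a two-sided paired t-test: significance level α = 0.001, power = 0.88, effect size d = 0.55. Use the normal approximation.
n = 66 pairs

Sample size formula (paired t-test, normal approximation):
n = ((z_{α/2} + z_β) / d)²

z_{α/2} = 3.291 (for α = 0.001, two-sided)
z_β = 1.175 (for power = 0.88)
d = 0.55

n = ((3.291 + 1.175) / 0.55)²
n = (8.120)²
n ≈ 65.93
Round up to the next whole number: n = 66 pairs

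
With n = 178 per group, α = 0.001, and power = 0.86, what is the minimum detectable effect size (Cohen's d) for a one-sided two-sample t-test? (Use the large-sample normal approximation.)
d ≈ 0.44

Minimum detectable effect (two-sample t-test, normal approximation):
d = (z_α + z_β) / √(n/2)
d = (3.090 + 1.080) / √(178/2)
d = 4.171 / 9.434
d ≈ 0.44

By Cohen's convention (0.2 small / 0.5 medium / 0.8 large): small effect.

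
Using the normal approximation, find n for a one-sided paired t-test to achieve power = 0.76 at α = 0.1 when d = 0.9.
n = 5 pairs

Sample size formula (paired t-test, normal approximation):
n = ((z_α + z_β) / d)²

z_α = 1.282 (for α = 0.1, one-sided)
z_β = 0.706 (for power = 0.76)
d = 0.9

n = ((1.282 + 0.706) / 0.9)²
n = (2.209)²
n ≈ 4.88
Round up to the next whole number: n = 5 pairs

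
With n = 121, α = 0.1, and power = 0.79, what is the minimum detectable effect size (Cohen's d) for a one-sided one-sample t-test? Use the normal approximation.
d ≈ 0.19

Minimum detectable effect (one-sample t-test, normal approximation):
d = (z_α + z_β) / √n
d = (1.282 + 0.806) / √121
d = 2.088 / 11.000
d ≈ 0.19

By Cohen's convention (0.2 small / 0.5 medium / 0.8 large): very small effect.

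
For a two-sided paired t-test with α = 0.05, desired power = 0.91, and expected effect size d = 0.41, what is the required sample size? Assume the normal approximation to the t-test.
n = 65 pairs

Sample size formula (paired t-test, normal approximation):
n = ((z_{α/2} + z_β) / d)²

z_{α/2} = 1.960 (for α = 0.05, two-sided)
z_β = 1.341 (for power = 0.91)
d = 0.41

n = ((1.960 + 1.341) / 0.41)²
n = (8.051)²
n ≈ 64.82
Round up to the next whole number: n = 65 pairs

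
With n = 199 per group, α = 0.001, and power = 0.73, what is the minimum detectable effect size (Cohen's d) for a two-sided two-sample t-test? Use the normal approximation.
d ≈ 0.39

Minimum detectable effect (two-sample t-test, normal approximation):
d = (z_{α/2} + z_β) / √(n/2)
d = (3.291 + 0.613) / √(199/2)
d = 3.903 / 9.975
d ≈ 0.39

By Cohen's convention (0.2 small / 0.5 medium / 0.8 large): small effect.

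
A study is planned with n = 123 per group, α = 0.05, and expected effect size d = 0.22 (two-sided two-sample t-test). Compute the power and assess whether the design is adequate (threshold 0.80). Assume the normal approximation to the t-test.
Power ≈ 0.41; the study is underpowered (power < 0.80)

Power calculation (two-sample t-test, normal approximation):
z_β = d · √(n/2) - z_{α/2}
z_β = 0.22 · √(123/2) - 1.960
z_β = 0.22 · 7.842 - 1.960
z_β = -0.235

Power = Φ(z_β) = Φ(-0.235) ≈ 0.407

Effect size d = 0.22 is small by Cohen's convention (0.2/0.5/0.8).

Threshold: power ≥ 0.80 is conventionally adequate.
Power ≈ 0.41 → the study is underpowered (power < 0.80).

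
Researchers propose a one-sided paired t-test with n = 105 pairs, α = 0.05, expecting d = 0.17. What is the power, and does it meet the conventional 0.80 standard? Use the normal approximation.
Power ≈ 0.54; the study is underpowered (power < 0.80)

Power calculation (paired t-test, normal approximation):
z_β = d · √n - z_α
z_β = 0.17 · √105 - 1.645
z_β = 0.17 · 10.247 - 1.645
z_β = 0.097

Power = Φ(z_β) = Φ(0.097) ≈ 0.539

Effect size d = 0.17 is very small by Cohen's convention (0.2/0.5/0.8).

Threshold: power ≥ 0.80 is conventionally adequate.
Power ≈ 0.54 → the study is underpowered (power < 0.80).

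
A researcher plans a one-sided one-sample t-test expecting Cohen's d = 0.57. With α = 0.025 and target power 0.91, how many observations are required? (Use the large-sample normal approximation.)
n = 34

Sample size formula (one-sample t-test, normal approximation):
n = ((z_α + z_β) / d)²

z_α = 1.960 (for α = 0.025, one-sided)
z_β = 1.341 (for power = 0.91)
d = 0.57

n = ((1.960 + 1.341) / 0.57)²
n = (5.791)²
n ≈ 33.54
Round up to the next whole number: n = 34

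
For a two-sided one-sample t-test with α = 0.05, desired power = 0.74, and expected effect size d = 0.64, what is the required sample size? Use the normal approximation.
n = 17

Sample size formula (one-sample t-test, normal approximation):
n = ((z_{α/2} + z_β) / d)²

z_{α/2} = 1.960 (for α = 0.05, two-sided)
z_β = 0.643 (for power = 0.74)
d = 0.64

n = ((1.960 + 0.643) / 0.64)²
n = (4.067)²
n ≈ 16.54
Round up to the next whole number: n = 17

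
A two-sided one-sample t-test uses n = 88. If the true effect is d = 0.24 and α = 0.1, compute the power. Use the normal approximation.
Power ≈ 0.73

Power calculation (one-sample t-test, normal approximation):
z_β = d · √n - z_{α/2}
z_β = 0.24 · √88 - 1.645
z_β = 0.24 · 9.381 - 1.645
z_β = 0.607

Power = Φ(z_β) = Φ(0.607) ≈ 0.728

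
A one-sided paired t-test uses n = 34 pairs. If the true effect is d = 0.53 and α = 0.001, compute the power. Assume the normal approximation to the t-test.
Power ≈ 0.50

Power calculation (paired t-test, normal approximation):
z_β = d · √n - z_α
z_β = 0.53 · √34 - 3.090
z_β = 0.53 · 5.831 - 3.090
z_β = 0.000

Power = Φ(z_β) = Φ(0.000) ≈ 0.500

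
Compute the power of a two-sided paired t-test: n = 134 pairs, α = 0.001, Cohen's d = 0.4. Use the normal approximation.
Power ≈ 0.91

Power calculation (paired t-test, normal approximation):
z_β = d · √n - z_{α/2}
z_β = 0.4 · √134 - 3.291
z_β = 0.4 · 11.576 - 3.291
z_β = 1.340

Power = Φ(z_β) = Φ(1.340) ≈ 0.910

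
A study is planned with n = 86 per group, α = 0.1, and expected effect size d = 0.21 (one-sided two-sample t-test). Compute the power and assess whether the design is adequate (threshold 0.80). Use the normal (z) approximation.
Power ≈ 0.54; the study is underpowered (power < 0.80)

Power calculation (two-sample t-test, normal approximation):
z_β = d · √(n/2) - z_α
z_β = 0.21 · √(86/2) - 1.282
z_β = 0.21 · 6.557 - 1.282
z_β = 0.096

Power = Φ(z_β) = Φ(0.096) ≈ 0.538

Effect size d = 0.21 is small by Cohen's convention (0.2/0.5/0.8).

Threshold: power ≥ 0.80 is conventionally adequate.
Power ≈ 0.54 → the study is underpowered (power < 0.80).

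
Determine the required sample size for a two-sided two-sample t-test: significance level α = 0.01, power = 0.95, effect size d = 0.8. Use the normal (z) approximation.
n = 56 per group

Sample size formula (two-sample t-test, normal approximation):
n = 2 · ((z_{α/2} + z_β) / d)²

z_{α/2} = 2.576 (for α = 0.01, two-sided)
z_β = 1.645 (for power = 0.95)
d = 0.8

n = 2 · ((2.576 + 1.645) / 0.8)²
n = 2 · (5.276)²
n ≈ 55.67
Round up to the next whole number: n = 56 per group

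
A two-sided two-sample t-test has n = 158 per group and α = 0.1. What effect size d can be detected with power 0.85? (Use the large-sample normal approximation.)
d ≈ 0.30

Minimum detectable effect (two-sample t-test, normal approximation):
d = (z_{α/2} + z_β) / √(n/2)
d = (1.645 + 1.036) / √(158/2)
d = 2.681 / 8.888
d ≈ 0.30

By Cohen's convention (0.2 small / 0.5 medium / 0.8 large): small effect.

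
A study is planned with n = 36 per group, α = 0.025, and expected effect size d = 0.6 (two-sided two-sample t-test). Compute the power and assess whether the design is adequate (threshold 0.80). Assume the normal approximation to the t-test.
Power ≈ 0.62; the study is underpowered (power < 0.80)

Power calculation (two-sample t-test, normal approximation):
z_β = d · √(n/2) - z_{α/2}
z_β = 0.6 · √(36/2) - 2.241
z_β = 0.6 · 4.243 - 2.241
z_β = 0.304

Power = Φ(z_β) = Φ(0.304) ≈ 0.620

Effect size d = 0.6 is medium by Cohen's convention (0.2/0.5/0.8).

Threshold: power ≥ 0.80 is conventionally adequate.
Power ≈ 0.62 → the study is underpowered (power < 0.80).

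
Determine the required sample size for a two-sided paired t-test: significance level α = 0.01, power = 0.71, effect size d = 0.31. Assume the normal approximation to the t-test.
n = 102 pairs

Sample size formula (paired t-test, normal approximation):
n = ((z_{α/2} + z_β) / d)²

z_{α/2} = 2.576 (for α = 0.01, two-sided)
z_β = 0.553 (for power = 0.71)
d = 0.31

n = ((2.576 + 0.553) / 0.31)²
n = (10.094)²
n ≈ 101.89
Round up to the next whole number: n = 102 pairs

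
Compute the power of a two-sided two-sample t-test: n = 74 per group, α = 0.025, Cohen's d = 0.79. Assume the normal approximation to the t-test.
Power ≈ 0.99

Power calculation (two-sample t-test, normal approximation):
z_β = d · √(n/2) - z_{α/2}
z_β = 0.79 · √(74/2) - 2.241
z_β = 0.79 · 6.083 - 2.241
z_β = 2.564

Power = Φ(z_β) = Φ(2.564) ≈ 0.995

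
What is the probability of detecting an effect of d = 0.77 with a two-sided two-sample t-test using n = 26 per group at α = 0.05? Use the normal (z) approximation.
Power ≈ 0.79

Power calculation (two-sample t-test, normal approximation):
z_β = d · √(n/2) - z_{α/2}
z_β = 0.77 · √(26/2) - 1.960
z_β = 0.77 · 3.606 - 1.960
z_β = 0.816

Power = Φ(z_β) = Φ(0.816) ≈ 0.793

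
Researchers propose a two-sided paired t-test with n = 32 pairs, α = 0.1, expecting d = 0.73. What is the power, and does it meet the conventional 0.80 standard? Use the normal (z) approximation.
Power ≈ 0.99; the study is adequately powered (power ≥ 0.80)

Power calculation (paired t-test, normal approximation):
z_β = d · √n - z_{α/2}
z_β = 0.73 · √32 - 1.645
z_β = 0.73 · 5.657 - 1.645
z_β = 2.485

Power = Φ(z_β) = Φ(2.485) ≈ 0.994

Effect size d = 0.73 is medium by Cohen's convention (0.2/0.5/0.8).

Threshold: power ≥ 0.80 is conventionally adequate.
Power ≈ 0.99 → the study is adequately powered (power ≥ 0.80).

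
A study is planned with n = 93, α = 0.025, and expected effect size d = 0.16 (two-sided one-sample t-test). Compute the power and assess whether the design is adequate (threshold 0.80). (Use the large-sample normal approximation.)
Power ≈ 0.24; the study is underpowered (power < 0.80)

Power calculation (one-sample t-test, normal approximation):
z_β = d · √n - z_{α/2}
z_β = 0.16 · √93 - 2.241
z_β = 0.16 · 9.644 - 2.241
z_β = -0.698

Power = Φ(z_β) = Φ(-0.698) ≈ 0.242

Effect size d = 0.16 is very small by Cohen's convention (0.2/0.5/0.8).

Threshold: power ≥ 0.80 is conventionally adequate.
Power ≈ 0.24 → the study is underpowered (power < 0.80).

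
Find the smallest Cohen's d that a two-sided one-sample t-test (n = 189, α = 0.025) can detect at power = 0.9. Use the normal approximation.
d ≈ 0.26

Minimum detectable effect (one-sample t-test, normal approximation):
d = (z_{α/2} + z_β) / √n
d = (2.241 + 1.282) / √189
d = 3.523 / 13.748
d ≈ 0.26

By Cohen's convention (0.2 small / 0.5 medium / 0.8 large): small effect.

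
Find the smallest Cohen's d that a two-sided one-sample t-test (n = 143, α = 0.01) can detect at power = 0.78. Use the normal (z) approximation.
d ≈ 0.28

Minimum detectable effect (one-sample t-test, normal approximation):
d = (z_{α/2} + z_β) / √n
d = (2.576 + 0.772) / √143
d = 3.348 / 11.958
d ≈ 0.28

By Cohen's convention (0.2 small / 0.5 medium / 0.8 large): small effect.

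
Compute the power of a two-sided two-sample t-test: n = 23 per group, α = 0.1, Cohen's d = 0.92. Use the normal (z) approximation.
Power ≈ 0.93

Power calculation (two-sample t-test, normal approximation):
z_β = d · √(n/2) - z_{α/2}
z_β = 0.92 · √(23/2) - 1.645
z_β = 0.92 · 3.391 - 1.645
z_β = 1.475

Power = Φ(z_β) = Φ(1.475) ≈ 0.930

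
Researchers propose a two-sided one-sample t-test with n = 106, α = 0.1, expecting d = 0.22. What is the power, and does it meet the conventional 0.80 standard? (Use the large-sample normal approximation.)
Power ≈ 0.73; the study is underpowered (power < 0.80)

Power calculation (one-sample t-test, normal approximation):
z_β = d · √n - z_{α/2}
z_β = 0.22 · √106 - 1.645
z_β = 0.22 · 10.296 - 1.645
z_β = 0.620

Power = Φ(z_β) = Φ(0.620) ≈ 0.732

Effect size d = 0.22 is small by Cohen's convention (0.2/0.5/0.8).

Threshold: power ≥ 0.80 is conventionally adequate.
Power ≈ 0.73 → the study is underpowered (power < 0.80).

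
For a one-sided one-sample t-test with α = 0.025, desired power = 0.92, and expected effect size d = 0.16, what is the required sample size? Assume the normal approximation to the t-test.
n = 443

Sample size formula (one-sample t-test, normal approximation):
n = ((z_α + z_β) / d)²

z_α = 1.960 (for α = 0.025, one-sided)
z_β = 1.405 (for power = 0.92)
d = 0.16

n = ((1.960 + 1.405) / 0.16)²
n = (21.031)²
n ≈ 442.30
Round up to the next whole number: n = 443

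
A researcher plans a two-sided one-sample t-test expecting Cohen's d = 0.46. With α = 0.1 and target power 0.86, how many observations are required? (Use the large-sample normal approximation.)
n = 36

Sample size formula (one-sample t-test, normal approximation):
n = ((z_{α/2} + z_β) / d)²

z_{α/2} = 1.645 (for α = 0.1, two-sided)
z_β = 1.080 (for power = 0.86)
d = 0.46

n = ((1.645 + 1.080) / 0.46)²
n = (5.924)²
n ≈ 35.09
Round up to the next whole number: n = 36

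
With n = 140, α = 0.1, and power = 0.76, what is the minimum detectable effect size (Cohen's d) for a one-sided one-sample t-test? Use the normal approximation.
d ≈ 0.17

Minimum detectable effect (one-sample t-test, normal approximation):
d = (z_α + z_β) / √n
d = (1.282 + 0.706) / √140
d = 1.988 / 11.832
d ≈ 0.17

By Cohen's convention (0.2 small / 0.5 medium / 0.8 large): very small effect.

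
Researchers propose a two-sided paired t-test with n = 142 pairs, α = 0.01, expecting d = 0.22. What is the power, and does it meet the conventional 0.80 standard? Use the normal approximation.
Power ≈ 0.52; the study is underpowered (power < 0.80)

Power calculation (paired t-test, normal approximation):
z_β = d · √n - z_{α/2}
z_β = 0.22 · √142 - 2.576
z_β = 0.22 · 11.916 - 2.576
z_β = 0.046

Power = Φ(z_β) = Φ(0.046) ≈ 0.518

Effect size d = 0.22 is small by Cohen's convention (0.2/0.5/0.8).

Threshold: power ≥ 0.80 is conventionally adequate.
Power ≈ 0.52 → the study is underpowered (power < 0.80).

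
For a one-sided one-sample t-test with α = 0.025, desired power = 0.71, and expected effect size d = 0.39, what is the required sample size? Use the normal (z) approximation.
n = 42

Sample size formula (one-sample t-test, normal approximation):
n = ((z_α + z_β) / d)²

z_α = 1.960 (for α = 0.025, one-sided)
z_β = 0.553 (for power = 0.71)
d = 0.39

n = ((1.960 + 0.553) / 0.39)²
n = (6.444)²
n ≈ 41.53
Round up to the next whole number: n = 42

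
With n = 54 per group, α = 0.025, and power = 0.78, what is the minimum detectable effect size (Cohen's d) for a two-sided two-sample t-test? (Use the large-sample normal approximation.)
d ≈ 0.58

Minimum detectable effect (two-sample t-test, normal approximation):
d = (z_{α/2} + z_β) / √(n/2)
d = (2.241 + 0.772) / √(54/2)
d = 3.014 / 5.196
d ≈ 0.58

By Cohen's convention (0.2 small / 0.5 medium / 0.8 large): medium effect.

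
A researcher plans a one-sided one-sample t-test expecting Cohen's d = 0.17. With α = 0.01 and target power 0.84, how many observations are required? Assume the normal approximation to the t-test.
n = 382

Sample size formula (one-sample t-test, normal approximation):
n = ((z_α + z_β) / d)²

z_α = 2.326 (for α = 0.01, one-sided)
z_β = 0.994 (for power = 0.84)
d = 0.17

n = ((2.326 + 0.994) / 0.17)²
n = (19.529)²
n ≈ 381.38
Round up to the next whole number: n = 382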